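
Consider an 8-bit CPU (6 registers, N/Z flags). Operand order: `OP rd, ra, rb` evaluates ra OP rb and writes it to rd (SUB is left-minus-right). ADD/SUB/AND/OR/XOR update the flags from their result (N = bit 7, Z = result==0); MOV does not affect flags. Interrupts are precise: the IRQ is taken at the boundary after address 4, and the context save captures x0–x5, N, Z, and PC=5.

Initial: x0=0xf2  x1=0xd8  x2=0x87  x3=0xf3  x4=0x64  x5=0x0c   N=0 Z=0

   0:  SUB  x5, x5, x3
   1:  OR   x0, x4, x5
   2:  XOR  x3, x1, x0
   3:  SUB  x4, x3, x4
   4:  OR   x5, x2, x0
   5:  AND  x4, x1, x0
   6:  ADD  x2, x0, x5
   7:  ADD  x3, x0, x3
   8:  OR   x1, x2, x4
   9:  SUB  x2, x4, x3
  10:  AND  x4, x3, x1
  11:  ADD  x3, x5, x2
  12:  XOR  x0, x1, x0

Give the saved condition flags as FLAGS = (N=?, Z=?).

FLAGS = (N=1, Z=0)

after  0: x0=0xf2 x1=0xd8 x2=0x87 x3=0xf3 x4=0x64 x5=0x19  N=0 Z=0
after  1: x0=0x7d x1=0xd8 x2=0x87 x3=0xf3 x4=0x64 x5=0x19  N=0 Z=0
after  2: x0=0x7d x1=0xd8 x2=0x87 x3=0xa5 x4=0x64 x5=0x19  N=1 Z=0
after  3: x0=0x7d x1=0xd8 x2=0x87 x3=0xa5 x4=0x41 x5=0x19  N=0 Z=0
after  4: x0=0x7d x1=0xd8 x2=0x87 x3=0xa5 x4=0x41 x5=0xff  N=1 Z=0
-- IRQ taken; context saved, return-PC = 5 --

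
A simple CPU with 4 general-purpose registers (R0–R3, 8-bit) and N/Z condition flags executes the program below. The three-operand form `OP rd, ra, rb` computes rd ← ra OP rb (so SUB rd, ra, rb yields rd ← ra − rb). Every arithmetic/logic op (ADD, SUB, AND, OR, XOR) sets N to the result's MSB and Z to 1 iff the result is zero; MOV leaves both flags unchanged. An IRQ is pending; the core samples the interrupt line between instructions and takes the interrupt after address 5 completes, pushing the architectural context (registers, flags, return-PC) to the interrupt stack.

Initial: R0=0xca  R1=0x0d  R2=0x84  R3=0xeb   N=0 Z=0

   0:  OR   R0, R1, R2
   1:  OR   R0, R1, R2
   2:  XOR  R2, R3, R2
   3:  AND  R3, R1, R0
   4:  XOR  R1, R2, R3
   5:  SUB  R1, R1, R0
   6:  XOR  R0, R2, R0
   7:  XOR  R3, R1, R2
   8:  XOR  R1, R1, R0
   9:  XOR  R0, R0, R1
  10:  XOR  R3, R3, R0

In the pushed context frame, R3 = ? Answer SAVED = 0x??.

after  0: R0=0x8d R1=0x0d R2=0x84 R3=0xeb  N=1 Z=0
after  1: R0=0x8d R1=0x0d R2=0x84 R3=0xeb  N=1 Z=0
after  2: R0=0x8d R1=0x0d R2=0x6f R3=0xeb  N=0 Z=0
after  3: R0=0x8d R1=0x0d R2=0x6f R3=0x0d  N=0 Z=0
after  4: R0=0x8d R1=0x62 R2=0x6f R3=0x0d  N=0 Z=0
after  5: R0=0x8d R1=0xd5 R2=0x6f R3=0x0d  N=1 Z=0
-- IRQ taken; context saved, return-PC = 6 --

SAVED = 0x0d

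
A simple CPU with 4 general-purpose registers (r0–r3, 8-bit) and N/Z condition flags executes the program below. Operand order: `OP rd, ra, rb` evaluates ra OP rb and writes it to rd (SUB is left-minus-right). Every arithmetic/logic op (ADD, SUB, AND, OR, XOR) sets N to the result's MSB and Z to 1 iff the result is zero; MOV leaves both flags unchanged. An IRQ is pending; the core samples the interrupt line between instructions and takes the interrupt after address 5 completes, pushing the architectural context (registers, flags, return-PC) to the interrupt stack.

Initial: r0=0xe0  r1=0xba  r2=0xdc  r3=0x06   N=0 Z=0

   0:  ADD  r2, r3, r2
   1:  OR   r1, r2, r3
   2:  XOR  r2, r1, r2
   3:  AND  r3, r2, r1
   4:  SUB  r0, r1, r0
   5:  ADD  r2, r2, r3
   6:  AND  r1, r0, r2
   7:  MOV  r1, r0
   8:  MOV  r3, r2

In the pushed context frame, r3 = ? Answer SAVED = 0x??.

SAVED = 0x04

after  0: r0=0xe0 r1=0xba r2=0xe2 r3=0x06  N=1 Z=0
after  1: r0=0xe0 r1=0xe6 r2=0xe2 r3=0x06  N=1 Z=0
after  2: r0=0xe0 r1=0xe6 r2=0x04 r3=0x06  N=0 Z=0
after  3: r0=0xe0 r1=0xe6 r2=0x04 r3=0x04  N=0 Z=0
after  4: r0=0x06 r1=0xe6 r2=0x04 r3=0x04  N=0 Z=0
after  5: r0=0x06 r1=0xe6 r2=0x08 r3=0x04  N=0 Z=0
-- IRQ taken; context saved, return-PC = 6 --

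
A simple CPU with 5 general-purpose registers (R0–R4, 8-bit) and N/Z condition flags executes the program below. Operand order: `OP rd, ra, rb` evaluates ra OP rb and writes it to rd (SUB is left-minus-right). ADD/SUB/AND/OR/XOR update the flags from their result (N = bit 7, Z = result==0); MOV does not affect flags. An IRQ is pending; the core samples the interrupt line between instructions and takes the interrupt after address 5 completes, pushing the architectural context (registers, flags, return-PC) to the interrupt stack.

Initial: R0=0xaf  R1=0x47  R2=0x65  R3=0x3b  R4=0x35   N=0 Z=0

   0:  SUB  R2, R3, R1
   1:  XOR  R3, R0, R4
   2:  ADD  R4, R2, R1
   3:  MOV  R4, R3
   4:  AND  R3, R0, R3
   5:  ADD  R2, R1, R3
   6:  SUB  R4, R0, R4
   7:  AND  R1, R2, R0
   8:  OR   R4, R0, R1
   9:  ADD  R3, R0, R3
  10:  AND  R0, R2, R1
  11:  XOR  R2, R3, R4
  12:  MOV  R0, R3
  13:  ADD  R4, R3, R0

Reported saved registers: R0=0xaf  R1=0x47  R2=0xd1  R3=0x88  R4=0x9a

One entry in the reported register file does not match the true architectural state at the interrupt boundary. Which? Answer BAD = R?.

BAD = R3

after  0: R0=0xaf R1=0x47 R2=0xf4 R3=0x3b R4=0x35  N=1 Z=0
after  1: R0=0xaf R1=0x47 R2=0xf4 R3=0x9a R4=0x35  N=1 Z=0
after  2: R0=0xaf R1=0x47 R2=0xf4 R3=0x9a R4=0x3b  N=0 Z=0
after  3: R0=0xaf R1=0x47 R2=0xf4 R3=0x9a R4=0x9a  N=0 Z=0
after  4: R0=0xaf R1=0x47 R2=0xf4 R3=0x8a R4=0x9a  N=1 Z=0
after  5: R0=0xaf R1=0x47 R2=0xd1 R3=0x8a R4=0x9a  N=1 Z=0
-- IRQ taken; context saved, return-PC = 6 --
mismatch: R3: reported 0x88 vs actual 0x8a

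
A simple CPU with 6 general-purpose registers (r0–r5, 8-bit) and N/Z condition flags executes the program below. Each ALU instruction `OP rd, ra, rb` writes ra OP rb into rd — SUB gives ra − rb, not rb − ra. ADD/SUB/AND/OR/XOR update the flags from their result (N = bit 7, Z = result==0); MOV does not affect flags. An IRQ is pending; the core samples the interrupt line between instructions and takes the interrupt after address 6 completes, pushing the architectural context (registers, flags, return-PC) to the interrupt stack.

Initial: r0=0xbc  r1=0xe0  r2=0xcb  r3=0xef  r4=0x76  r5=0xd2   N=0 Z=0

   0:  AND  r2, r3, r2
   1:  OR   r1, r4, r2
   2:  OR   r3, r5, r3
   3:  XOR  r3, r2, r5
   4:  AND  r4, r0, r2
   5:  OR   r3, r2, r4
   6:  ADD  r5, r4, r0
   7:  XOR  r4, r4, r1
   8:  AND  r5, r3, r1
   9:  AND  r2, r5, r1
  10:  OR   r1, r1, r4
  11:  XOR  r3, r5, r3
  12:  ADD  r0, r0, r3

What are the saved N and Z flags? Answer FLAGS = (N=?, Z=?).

FLAGS = (N=0, Z=0)

after  0: r0=0xbc r1=0xe0 r2=0xcb r3=0xef r4=0x76 r5=0xd2  N=1 Z=0
after  1: r0=0xbc r1=0xff r2=0xcb r3=0xef r4=0x76 r5=0xd2  N=1 Z=0
after  2: r0=0xbc r1=0xff r2=0xcb r3=0xff r4=0x76 r5=0xd2  N=1 Z=0
after  3: r0=0xbc r1=0xff r2=0xcb r3=0x19 r4=0x76 r5=0xd2  N=0 Z=0
after  4: r0=0xbc r1=0xff r2=0xcb r3=0x19 r4=0x88 r5=0xd2  N=1 Z=0
after  5: r0=0xbc r1=0xff r2=0xcb r3=0xcb r4=0x88 r5=0xd2  N=1 Z=0
after  6: r0=0xbc r1=0xff r2=0xcb r3=0xcb r4=0x88 r5=0x44  N=0 Z=0
-- IRQ taken; context saved, return-PC = 7 --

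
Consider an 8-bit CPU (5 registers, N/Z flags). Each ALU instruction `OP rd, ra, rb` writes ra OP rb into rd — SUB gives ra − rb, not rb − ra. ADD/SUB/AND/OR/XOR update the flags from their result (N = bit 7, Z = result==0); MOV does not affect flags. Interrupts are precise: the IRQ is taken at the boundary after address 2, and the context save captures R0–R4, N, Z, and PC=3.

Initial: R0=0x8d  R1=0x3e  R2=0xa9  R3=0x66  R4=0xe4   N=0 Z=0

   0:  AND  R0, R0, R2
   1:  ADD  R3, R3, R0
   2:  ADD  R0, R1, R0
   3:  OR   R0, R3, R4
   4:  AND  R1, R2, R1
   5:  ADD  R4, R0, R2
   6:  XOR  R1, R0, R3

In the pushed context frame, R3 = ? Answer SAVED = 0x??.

after  0: R0=0x89 R1=0x3e R2=0xa9 R3=0x66 R4=0xe4  N=1 Z=0
after  1: R0=0x89 R1=0x3e R2=0xa9 R3=0xef R4=0xe4  N=1 Z=0
after  2: R0=0xc7 R1=0x3e R2=0xa9 R3=0xef R4=0xe4  N=1 Z=0
-- IRQ taken; context saved, return-PC = 3 --

SAVED = 0xef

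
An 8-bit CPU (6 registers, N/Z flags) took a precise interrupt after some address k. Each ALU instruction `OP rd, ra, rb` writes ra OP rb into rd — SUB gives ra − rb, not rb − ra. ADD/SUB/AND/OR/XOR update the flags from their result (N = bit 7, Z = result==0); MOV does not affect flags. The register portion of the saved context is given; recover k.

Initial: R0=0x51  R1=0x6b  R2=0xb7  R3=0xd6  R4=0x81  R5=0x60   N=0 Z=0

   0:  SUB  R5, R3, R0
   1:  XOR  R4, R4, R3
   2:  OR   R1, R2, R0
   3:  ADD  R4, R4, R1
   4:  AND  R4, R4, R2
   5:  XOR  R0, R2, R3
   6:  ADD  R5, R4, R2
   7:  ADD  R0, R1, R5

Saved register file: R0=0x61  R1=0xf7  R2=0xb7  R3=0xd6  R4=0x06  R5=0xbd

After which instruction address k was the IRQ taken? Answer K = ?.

K = 6

after  0: R0=0x51 R1=0x6b R2=0xb7 R3=0xd6 R4=0x81 R5=0x85  N=1 Z=0
after  1: R0=0x51 R1=0x6b R2=0xb7 R3=0xd6 R4=0x57 R5=0x85  N=0 Z=0
after  2: R0=0x51 R1=0xf7 R2=0xb7 R3=0xd6 R4=0x57 R5=0x85  N=1 Z=0
after  3: R0=0x51 R1=0xf7 R2=0xb7 R3=0xd6 R4=0x4e R5=0x85  N=0 Z=0
after  4: R0=0x51 R1=0xf7 R2=0xb7 R3=0xd6 R4=0x06 R5=0x85  N=0 Z=0
after  5: R0=0x61 R1=0xf7 R2=0xb7 R3=0xd6 R4=0x06 R5=0x85  N=0 Z=0
after  6: R0=0x61 R1=0xf7 R2=0xb7 R3=0xd6 R4=0x06 R5=0xbd  N=1 Z=0
-- IRQ taken; context saved, return-PC = 7 --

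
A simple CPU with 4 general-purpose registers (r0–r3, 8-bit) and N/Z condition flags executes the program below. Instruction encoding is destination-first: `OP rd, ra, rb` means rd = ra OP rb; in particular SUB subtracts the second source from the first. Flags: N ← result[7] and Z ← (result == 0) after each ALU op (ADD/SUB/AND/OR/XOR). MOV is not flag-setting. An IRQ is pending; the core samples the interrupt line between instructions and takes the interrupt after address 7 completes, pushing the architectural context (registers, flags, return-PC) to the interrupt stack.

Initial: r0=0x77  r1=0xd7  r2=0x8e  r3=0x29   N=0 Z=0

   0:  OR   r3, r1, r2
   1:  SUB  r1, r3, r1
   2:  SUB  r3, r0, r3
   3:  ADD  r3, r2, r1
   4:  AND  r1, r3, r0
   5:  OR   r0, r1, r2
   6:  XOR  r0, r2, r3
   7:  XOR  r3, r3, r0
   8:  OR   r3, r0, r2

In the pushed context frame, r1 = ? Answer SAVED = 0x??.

after  0: r0=0x77 r1=0xd7 r2=0x8e r3=0xdf  N=1 Z=0
after  1: r0=0x77 r1=0x08 r2=0x8e r3=0xdf  N=0 Z=0
after  2: r0=0x77 r1=0x08 r2=0x8e r3=0x98  N=1 Z=0
after  3: r0=0x77 r1=0x08 r2=0x8e r3=0x96  N=1 Z=0
after  4: r0=0x77 r1=0x16 r2=0x8e r3=0x96  N=0 Z=0
after  5: r0=0x9e r1=0x16 r2=0x8e r3=0x96  N=1 Z=0
after  6: r0=0x18 r1=0x16 r2=0x8e r3=0x96  N=0 Z=0
after  7: r0=0x18 r1=0x16 r2=0x8e r3=0x8e  N=1 Z=0
-- IRQ taken; context saved, return-PC = 8 --

SAVED = 0x16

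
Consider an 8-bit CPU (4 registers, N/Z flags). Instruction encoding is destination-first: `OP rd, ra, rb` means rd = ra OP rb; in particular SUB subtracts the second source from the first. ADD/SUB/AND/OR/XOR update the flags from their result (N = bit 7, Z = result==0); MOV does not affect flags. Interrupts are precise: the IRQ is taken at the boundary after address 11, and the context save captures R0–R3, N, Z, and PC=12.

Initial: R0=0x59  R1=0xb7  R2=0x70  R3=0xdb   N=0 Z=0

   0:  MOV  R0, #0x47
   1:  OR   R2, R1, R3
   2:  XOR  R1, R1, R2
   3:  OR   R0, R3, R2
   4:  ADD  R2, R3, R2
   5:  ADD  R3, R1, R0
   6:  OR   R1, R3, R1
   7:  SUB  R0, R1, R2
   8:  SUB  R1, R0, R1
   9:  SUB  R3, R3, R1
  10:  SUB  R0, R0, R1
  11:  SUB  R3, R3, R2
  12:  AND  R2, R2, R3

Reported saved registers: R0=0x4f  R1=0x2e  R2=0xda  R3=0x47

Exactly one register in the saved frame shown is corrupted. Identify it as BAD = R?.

after  0: R0=0x47 R1=0xb7 R2=0x70 R3=0xdb  N=0 Z=0
after  1: R0=0x47 R1=0xb7 R2=0xff R3=0xdb  N=1 Z=0
after  2: R0=0x47 R1=0x48 R2=0xff R3=0xdb  N=0 Z=0
after  3: R0=0xff R1=0x48 R2=0xff R3=0xdb  N=1 Z=0
after  4: R0=0xff R1=0x48 R2=0xda R3=0xdb  N=1 Z=0
after  5: R0=0xff R1=0x48 R2=0xda R3=0x47  N=0 Z=0
after  6: R0=0xff R1=0x4f R2=0xda R3=0x47  N=0 Z=0
after  7: R0=0x75 R1=0x4f R2=0xda R3=0x47  N=0 Z=0
after  8: R0=0x75 R1=0x26 R2=0xda R3=0x47  N=0 Z=0
after  9: R0=0x75 R1=0x26 R2=0xda R3=0x21  N=0 Z=0
after 10: R0=0x4f R1=0x26 R2=0xda R3=0x21  N=0 Z=0
after 11: R0=0x4f R1=0x26 R2=0xda R3=0x47  N=0 Z=0
-- IRQ taken; context saved, return-PC = 12 --
mismatch: R1: reported 0x2e vs actual 0x26

BAD = R1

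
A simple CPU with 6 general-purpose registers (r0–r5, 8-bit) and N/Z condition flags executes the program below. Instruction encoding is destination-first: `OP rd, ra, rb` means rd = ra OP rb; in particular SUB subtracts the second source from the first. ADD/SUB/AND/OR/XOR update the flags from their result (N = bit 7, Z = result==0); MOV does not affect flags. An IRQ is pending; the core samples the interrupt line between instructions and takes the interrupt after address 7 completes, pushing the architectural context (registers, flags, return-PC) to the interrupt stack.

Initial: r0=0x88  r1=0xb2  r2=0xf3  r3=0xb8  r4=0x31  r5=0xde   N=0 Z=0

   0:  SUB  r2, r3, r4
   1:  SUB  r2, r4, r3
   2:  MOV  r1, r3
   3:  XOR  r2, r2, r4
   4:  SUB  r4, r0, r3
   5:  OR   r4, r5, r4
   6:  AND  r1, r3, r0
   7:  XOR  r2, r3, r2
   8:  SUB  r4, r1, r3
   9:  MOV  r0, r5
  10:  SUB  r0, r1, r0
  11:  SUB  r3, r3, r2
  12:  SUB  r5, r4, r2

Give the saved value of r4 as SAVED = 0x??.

after  0: r0=0x88 r1=0xb2 r2=0x87 r3=0xb8 r4=0x31 r5=0xde  N=1 Z=0
after  1: r0=0x88 r1=0xb2 r2=0x79 r3=0xb8 r4=0x31 r5=0xde  N=0 Z=0
after  2: r0=0x88 r1=0xb8 r2=0x79 r3=0xb8 r4=0x31 r5=0xde  N=0 Z=0
after  3: r0=0x88 r1=0xb8 r2=0x48 r3=0xb8 r4=0x31 r5=0xde  N=0 Z=0
after  4: r0=0x88 r1=0xb8 r2=0x48 r3=0xb8 r4=0xd0 r5=0xde  N=1 Z=0
after  5: r0=0x88 r1=0xb8 r2=0x48 r3=0xb8 r4=0xde r5=0xde  N=1 Z=0
after  6: r0=0x88 r1=0x88 r2=0x48 r3=0xb8 r4=0xde r5=0xde  N=1 Z=0
after  7: r0=0x88 r1=0x88 r2=0xf0 r3=0xb8 r4=0xde r5=0xde  N=1 Z=0
-- IRQ taken; context saved, return-PC = 8 --

SAVED = 0xde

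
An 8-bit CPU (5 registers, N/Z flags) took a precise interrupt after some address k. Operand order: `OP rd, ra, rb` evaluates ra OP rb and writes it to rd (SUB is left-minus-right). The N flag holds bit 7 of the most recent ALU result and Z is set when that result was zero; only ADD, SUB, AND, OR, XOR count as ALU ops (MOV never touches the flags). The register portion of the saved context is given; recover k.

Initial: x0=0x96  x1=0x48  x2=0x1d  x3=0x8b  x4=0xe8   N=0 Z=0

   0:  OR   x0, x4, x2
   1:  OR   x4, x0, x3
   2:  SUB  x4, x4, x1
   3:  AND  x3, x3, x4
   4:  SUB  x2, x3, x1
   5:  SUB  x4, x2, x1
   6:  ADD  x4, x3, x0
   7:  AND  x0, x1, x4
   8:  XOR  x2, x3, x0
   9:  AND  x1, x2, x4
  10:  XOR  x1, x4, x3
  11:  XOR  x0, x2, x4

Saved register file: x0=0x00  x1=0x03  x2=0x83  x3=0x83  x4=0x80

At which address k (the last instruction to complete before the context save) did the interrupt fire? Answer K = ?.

after  0: x0=0xfd x1=0x48 x2=0x1d x3=0x8b x4=0xe8  N=1 Z=0
after  1: x0=0xfd x1=0x48 x2=0x1d x3=0x8b x4=0xff  N=1 Z=0
after  2: x0=0xfd x1=0x48 x2=0x1d x3=0x8b x4=0xb7  N=1 Z=0
after  3: x0=0xfd x1=0x48 x2=0x1d x3=0x83 x4=0xb7  N=1 Z=0
after  4: x0=0xfd x1=0x48 x2=0x3b x3=0x83 x4=0xb7  N=0 Z=0
after  5: x0=0xfd x1=0x48 x2=0x3b x3=0x83 x4=0xf3  N=1 Z=0
after  6: x0=0xfd x1=0x48 x2=0x3b x3=0x83 x4=0x80  N=1 Z=0
after  7: x0=0x00 x1=0x48 x2=0x3b x3=0x83 x4=0x80  N=0 Z=1
after  8: x0=0x00 x1=0x48 x2=0x83 x3=0x83 x4=0x80  N=1 Z=0
after  9: x0=0x00 x1=0x80 x2=0x83 x3=0x83 x4=0x80  N=1 Z=0
after 10: x0=0x00 x1=0x03 x2=0x83 x3=0x83 x4=0x80  N=0 Z=0
-- IRQ taken; context saved, return-PC = 11 --

K = 10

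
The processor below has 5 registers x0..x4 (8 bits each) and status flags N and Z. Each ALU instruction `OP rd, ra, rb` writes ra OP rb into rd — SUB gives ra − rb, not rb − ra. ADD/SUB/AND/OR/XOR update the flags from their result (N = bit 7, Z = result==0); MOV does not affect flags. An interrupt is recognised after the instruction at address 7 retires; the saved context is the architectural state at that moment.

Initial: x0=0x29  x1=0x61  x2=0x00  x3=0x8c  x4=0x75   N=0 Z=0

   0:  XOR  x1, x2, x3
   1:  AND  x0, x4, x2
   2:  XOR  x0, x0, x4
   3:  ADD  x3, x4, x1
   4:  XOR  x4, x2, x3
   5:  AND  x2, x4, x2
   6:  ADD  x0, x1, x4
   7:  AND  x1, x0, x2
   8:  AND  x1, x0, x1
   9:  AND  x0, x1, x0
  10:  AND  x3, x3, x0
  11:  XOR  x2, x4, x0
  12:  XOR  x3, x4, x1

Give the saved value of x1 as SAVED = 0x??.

SAVED = 0x00

after  0: x0=0x29 x1=0x8c x2=0x00 x3=0x8c x4=0x75  N=1 Z=0
after  1: x0=0x00 x1=0x8c x2=0x00 x3=0x8c x4=0x75  N=0 Z=1
after  2: x0=0x75 x1=0x8c x2=0x00 x3=0x8c x4=0x75  N=0 Z=0
after  3: x0=0x75 x1=0x8c x2=0x00 x3=0x01 x4=0x75  N=0 Z=0
after  4: x0=0x75 x1=0x8c x2=0x00 x3=0x01 x4=0x01  N=0 Z=0
after  5: x0=0x75 x1=0x8c x2=0x00 x3=0x01 x4=0x01  N=0 Z=1
after  6: x0=0x8d x1=0x8c x2=0x00 x3=0x01 x4=0x01  N=1 Z=0
after  7: x0=0x8d x1=0x00 x2=0x00 x3=0x01 x4=0x01  N=0 Z=1
-- IRQ taken; context saved, return-PC = 8 --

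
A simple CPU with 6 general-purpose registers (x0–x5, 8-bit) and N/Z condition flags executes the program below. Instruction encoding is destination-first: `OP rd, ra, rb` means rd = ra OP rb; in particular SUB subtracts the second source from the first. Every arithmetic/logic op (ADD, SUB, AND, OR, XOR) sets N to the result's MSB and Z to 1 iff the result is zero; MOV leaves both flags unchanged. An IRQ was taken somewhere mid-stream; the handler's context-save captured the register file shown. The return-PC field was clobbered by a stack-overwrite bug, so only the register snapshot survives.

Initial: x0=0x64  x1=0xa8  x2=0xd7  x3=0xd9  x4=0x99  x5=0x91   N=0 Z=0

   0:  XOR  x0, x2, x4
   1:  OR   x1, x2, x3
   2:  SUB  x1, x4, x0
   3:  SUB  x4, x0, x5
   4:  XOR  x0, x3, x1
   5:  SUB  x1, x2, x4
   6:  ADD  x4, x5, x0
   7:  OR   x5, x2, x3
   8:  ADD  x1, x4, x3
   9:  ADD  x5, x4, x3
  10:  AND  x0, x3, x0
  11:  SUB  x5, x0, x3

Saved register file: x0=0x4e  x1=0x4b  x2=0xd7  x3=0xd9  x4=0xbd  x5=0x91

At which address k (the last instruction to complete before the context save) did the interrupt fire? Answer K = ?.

after  0: x0=0x4e x1=0xa8 x2=0xd7 x3=0xd9 x4=0x99 x5=0x91  N=0 Z=0
after  1: x0=0x4e x1=0xdf x2=0xd7 x3=0xd9 x4=0x99 x5=0x91  N=1 Z=0
after  2: x0=0x4e x1=0x4b x2=0xd7 x3=0xd9 x4=0x99 x5=0x91  N=0 Z=0
after  3: x0=0x4e x1=0x4b x2=0xd7 x3=0xd9 x4=0xbd x5=0x91  N=1 Z=0
-- IRQ taken; context saved, return-PC = 4 --

K = 3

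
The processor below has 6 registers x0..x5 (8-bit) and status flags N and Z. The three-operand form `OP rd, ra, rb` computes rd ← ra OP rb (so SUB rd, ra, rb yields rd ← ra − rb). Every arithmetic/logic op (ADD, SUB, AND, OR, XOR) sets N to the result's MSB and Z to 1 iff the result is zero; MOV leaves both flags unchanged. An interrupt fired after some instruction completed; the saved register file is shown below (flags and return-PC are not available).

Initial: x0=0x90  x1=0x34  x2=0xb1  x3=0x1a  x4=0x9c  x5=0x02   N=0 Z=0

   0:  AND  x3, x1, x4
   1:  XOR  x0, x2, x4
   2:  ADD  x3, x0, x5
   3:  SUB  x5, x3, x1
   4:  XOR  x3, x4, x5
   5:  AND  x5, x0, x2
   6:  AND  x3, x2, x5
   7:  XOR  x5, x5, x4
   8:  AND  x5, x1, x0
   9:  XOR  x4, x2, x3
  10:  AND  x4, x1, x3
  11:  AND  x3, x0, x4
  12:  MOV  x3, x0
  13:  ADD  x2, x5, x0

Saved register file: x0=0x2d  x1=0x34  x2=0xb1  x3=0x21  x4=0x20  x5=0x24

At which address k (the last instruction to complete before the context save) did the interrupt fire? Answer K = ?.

after  0: x0=0x90 x1=0x34 x2=0xb1 x3=0x14 x4=0x9c x5=0x02  N=0 Z=0
after  1: x0=0x2d x1=0x34 x2=0xb1 x3=0x14 x4=0x9c x5=0x02  N=0 Z=0
after  2: x0=0x2d x1=0x34 x2=0xb1 x3=0x2f x4=0x9c x5=0x02  N=0 Z=0
after  3: x0=0x2d x1=0x34 x2=0xb1 x3=0x2f x4=0x9c x5=0xfb  N=1 Z=0
after  4: x0=0x2d x1=0x34 x2=0xb1 x3=0x67 x4=0x9c x5=0xfb  N=0 Z=0
after  5: x0=0x2d x1=0x34 x2=0xb1 x3=0x67 x4=0x9c x5=0x21  N=0 Z=0
after  6: x0=0x2d x1=0x34 x2=0xb1 x3=0x21 x4=0x9c x5=0x21  N=0 Z=0
after  7: x0=0x2d x1=0x34 x2=0xb1 x3=0x21 x4=0x9c x5=0xbd  N=1 Z=0
after  8: x0=0x2d x1=0x34 x2=0xb1 x3=0x21 x4=0x9c x5=0x24  N=0 Z=0
after  9: x0=0x2d x1=0x34 x2=0xb1 x3=0x21 x4=0x90 x5=0x24  N=1 Z=0
after 10: x0=0x2d x1=0x34 x2=0xb1 x3=0x21 x4=0x20 x5=0x24  N=0 Z=0
-- IRQ taken; context saved, return-PC = 11 --

K = 10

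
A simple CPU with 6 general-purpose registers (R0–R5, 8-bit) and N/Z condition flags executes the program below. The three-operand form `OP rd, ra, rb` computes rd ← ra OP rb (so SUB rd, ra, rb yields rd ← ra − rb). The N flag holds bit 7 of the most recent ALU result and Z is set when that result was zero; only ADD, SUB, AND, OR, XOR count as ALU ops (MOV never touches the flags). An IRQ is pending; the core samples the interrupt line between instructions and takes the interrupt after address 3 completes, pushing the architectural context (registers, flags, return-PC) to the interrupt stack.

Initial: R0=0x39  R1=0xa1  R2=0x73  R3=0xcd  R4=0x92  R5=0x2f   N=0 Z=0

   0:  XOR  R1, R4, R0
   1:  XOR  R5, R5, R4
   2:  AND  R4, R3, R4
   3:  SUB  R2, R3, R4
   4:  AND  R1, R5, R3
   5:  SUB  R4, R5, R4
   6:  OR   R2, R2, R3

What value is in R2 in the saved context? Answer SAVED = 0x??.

SAVED = 0x4d

after  0: R0=0x39 R1=0xab R2=0x73 R3=0xcd R4=0x92 R5=0x2f  N=1 Z=0
after  1: R0=0x39 R1=0xab R2=0x73 R3=0xcd R4=0x92 R5=0xbd  N=1 Z=0
after  2: R0=0x39 R1=0xab R2=0x73 R3=0xcd R4=0x80 R5=0xbd  N=1 Z=0
after  3: R0=0x39 R1=0xab R2=0x4d R3=0xcd R4=0x80 R5=0xbd  N=0 Z=0
-- IRQ taken; context saved, return-PC = 4 --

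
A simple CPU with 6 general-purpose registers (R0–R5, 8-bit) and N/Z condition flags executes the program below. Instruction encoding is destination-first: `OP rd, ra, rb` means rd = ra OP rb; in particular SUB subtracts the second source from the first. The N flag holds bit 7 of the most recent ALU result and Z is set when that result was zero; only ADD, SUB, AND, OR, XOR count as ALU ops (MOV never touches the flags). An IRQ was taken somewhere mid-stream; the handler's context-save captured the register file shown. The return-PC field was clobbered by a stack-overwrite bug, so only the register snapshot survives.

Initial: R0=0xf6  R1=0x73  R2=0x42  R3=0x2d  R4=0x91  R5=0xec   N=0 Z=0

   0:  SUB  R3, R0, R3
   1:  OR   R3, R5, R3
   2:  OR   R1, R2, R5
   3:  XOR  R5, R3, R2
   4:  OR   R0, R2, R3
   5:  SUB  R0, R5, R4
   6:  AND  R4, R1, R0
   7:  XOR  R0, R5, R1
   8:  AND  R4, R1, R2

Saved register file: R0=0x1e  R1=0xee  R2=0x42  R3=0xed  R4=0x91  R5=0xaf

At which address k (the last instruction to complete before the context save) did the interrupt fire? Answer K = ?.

after  0: R0=0xf6 R1=0x73 R2=0x42 R3=0xc9 R4=0x91 R5=0xec  N=1 Z=0
after  1: R0=0xf6 R1=0x73 R2=0x42 R3=0xed R4=0x91 R5=0xec  N=1 Z=0
after  2: R0=0xf6 R1=0xee R2=0x42 R3=0xed R4=0x91 R5=0xec  N=1 Z=0
after  3: R0=0xf6 R1=0xee R2=0x42 R3=0xed R4=0x91 R5=0xaf  N=1 Z=0
after  4: R0=0xef R1=0xee R2=0x42 R3=0xed R4=0x91 R5=0xaf  N=1 Z=0
after  5: R0=0x1e R1=0xee R2=0x42 R3=0xed R4=0x91 R5=0xaf  N=0 Z=0
-- IRQ taken; context saved, return-PC = 6 --

K = 5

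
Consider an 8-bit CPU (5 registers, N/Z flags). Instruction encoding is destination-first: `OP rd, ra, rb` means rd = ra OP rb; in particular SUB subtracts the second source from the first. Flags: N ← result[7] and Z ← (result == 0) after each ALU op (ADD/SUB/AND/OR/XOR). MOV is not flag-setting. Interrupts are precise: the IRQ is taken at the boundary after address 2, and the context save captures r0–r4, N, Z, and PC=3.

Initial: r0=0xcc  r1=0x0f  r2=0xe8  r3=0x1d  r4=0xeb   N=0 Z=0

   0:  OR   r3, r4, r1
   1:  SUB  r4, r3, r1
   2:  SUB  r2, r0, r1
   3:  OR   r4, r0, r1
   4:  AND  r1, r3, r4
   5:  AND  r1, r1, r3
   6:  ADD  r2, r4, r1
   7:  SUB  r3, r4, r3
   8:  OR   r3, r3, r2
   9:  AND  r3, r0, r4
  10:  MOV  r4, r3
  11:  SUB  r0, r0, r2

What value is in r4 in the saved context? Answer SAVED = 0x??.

after  0: r0=0xcc r1=0x0f r2=0xe8 r3=0xef r4=0xeb  N=1 Z=0
after  1: r0=0xcc r1=0x0f r2=0xe8 r3=0xef r4=0xe0  N=1 Z=0
after  2: r0=0xcc r1=0x0f r2=0xbd r3=0xef r4=0xe0  N=1 Z=0
-- IRQ taken; context saved, return-PC = 3 --

SAVED = 0xe0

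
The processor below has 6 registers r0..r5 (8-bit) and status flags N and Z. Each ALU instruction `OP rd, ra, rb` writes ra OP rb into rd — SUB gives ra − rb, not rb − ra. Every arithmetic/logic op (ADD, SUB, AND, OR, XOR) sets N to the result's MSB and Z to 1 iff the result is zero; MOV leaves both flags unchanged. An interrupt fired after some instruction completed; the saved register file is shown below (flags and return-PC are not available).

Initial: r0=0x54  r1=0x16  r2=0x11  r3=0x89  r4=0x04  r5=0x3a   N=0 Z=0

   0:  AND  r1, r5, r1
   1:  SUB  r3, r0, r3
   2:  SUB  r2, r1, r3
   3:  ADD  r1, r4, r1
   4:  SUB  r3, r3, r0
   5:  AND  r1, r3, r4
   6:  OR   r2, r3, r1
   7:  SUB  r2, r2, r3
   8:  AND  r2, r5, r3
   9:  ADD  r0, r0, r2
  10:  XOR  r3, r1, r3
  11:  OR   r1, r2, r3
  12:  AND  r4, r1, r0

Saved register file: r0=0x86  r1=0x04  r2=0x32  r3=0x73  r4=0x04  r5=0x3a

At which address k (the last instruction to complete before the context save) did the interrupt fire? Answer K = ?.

K = 10

after  0: r0=0x54 r1=0x12 r2=0x11 r3=0x89 r4=0x04 r5=0x3a  N=0 Z=0
after  1: r0=0x54 r1=0x12 r2=0x11 r3=0xcb r4=0x04 r5=0x3a  N=1 Z=0
after  2: r0=0x54 r1=0x12 r2=0x47 r3=0xcb r4=0x04 r5=0x3a  N=0 Z=0
after  3: r0=0x54 r1=0x16 r2=0x47 r3=0xcb r4=0x04 r5=0x3a  N=0 Z=0
after  4: r0=0x54 r1=0x16 r2=0x47 r3=0x77 r4=0x04 r5=0x3a  N=0 Z=0
after  5: r0=0x54 r1=0x04 r2=0x47 r3=0x77 r4=0x04 r5=0x3a  N=0 Z=0
after  6: r0=0x54 r1=0x04 r2=0x77 r3=0x77 r4=0x04 r5=0x3a  N=0 Z=0
after  7: r0=0x54 r1=0x04 r2=0x00 r3=0x77 r4=0x04 r5=0x3a  N=0 Z=1
after  8: r0=0x54 r1=0x04 r2=0x32 r3=0x77 r4=0x04 r5=0x3a  N=0 Z=0
after  9: r0=0x86 r1=0x04 r2=0x32 r3=0x77 r4=0x04 r5=0x3a  N=1 Z=0
after 10: r0=0x86 r1=0x04 r2=0x32 r3=0x73 r4=0x04 r5=0x3a  N=0 Z=0
-- IRQ taken; context saved, return-PC = 11 --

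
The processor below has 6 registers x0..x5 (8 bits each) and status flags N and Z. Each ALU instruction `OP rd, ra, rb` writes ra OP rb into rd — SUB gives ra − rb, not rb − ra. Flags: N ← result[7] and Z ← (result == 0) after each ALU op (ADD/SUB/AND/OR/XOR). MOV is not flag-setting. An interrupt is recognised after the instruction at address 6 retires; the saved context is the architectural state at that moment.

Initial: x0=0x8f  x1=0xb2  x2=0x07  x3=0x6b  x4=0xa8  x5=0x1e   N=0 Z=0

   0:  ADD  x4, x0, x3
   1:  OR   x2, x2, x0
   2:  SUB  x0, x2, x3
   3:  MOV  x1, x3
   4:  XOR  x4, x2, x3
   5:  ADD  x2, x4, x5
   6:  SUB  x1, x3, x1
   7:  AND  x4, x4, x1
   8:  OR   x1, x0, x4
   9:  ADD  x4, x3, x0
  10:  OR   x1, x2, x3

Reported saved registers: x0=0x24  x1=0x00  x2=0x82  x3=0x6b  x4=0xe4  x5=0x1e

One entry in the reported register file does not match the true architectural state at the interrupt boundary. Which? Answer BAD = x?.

BAD = x2

after  0: x0=0x8f x1=0xb2 x2=0x07 x3=0x6b x4=0xfa x5=0x1e  N=1 Z=0
after  1: x0=0x8f x1=0xb2 x2=0x8f x3=0x6b x4=0xfa x5=0x1e  N=1 Z=0
after  2: x0=0x24 x1=0xb2 x2=0x8f x3=0x6b x4=0xfa x5=0x1e  N=0 Z=0
after  3: x0=0x24 x1=0x6b x2=0x8f x3=0x6b x4=0xfa x5=0x1e  N=0 Z=0
after  4: x0=0x24 x1=0x6b x2=0x8f x3=0x6b x4=0xe4 x5=0x1e  N=1 Z=0
after  5: x0=0x24 x1=0x6b x2=0x02 x3=0x6b x4=0xe4 x5=0x1e  N=0 Z=0
after  6: x0=0x24 x1=0x00 x2=0x02 x3=0x6b x4=0xe4 x5=0x1e  N=0 Z=1
-- IRQ taken; context saved, return-PC = 7 --
mismatch: x2: reported 0x82 vs actual 0x02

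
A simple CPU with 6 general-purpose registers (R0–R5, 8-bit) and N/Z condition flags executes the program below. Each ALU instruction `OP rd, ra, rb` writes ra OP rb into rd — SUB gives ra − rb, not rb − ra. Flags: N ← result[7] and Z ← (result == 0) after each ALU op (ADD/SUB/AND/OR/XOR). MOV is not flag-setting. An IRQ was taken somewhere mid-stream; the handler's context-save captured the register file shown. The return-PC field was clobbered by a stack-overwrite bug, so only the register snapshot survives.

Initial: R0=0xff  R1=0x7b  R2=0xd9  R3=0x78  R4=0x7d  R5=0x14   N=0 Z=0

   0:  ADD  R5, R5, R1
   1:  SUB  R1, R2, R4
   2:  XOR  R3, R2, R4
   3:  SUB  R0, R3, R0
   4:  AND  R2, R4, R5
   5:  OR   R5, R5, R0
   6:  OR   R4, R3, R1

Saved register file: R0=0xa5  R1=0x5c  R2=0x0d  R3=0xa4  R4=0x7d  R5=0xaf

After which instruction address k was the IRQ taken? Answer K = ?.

after  0: R0=0xff R1=0x7b R2=0xd9 R3=0x78 R4=0x7d R5=0x8f  N=1 Z=0
after  1: R0=0xff R1=0x5c R2=0xd9 R3=0x78 R4=0x7d R5=0x8f  N=0 Z=0
after  2: R0=0xff R1=0x5c R2=0xd9 R3=0xa4 R4=0x7d R5=0x8f  N=1 Z=0
after  3: R0=0xa5 R1=0x5c R2=0xd9 R3=0xa4 R4=0x7d R5=0x8f  N=1 Z=0
after  4: R0=0xa5 R1=0x5c R2=0x0d R3=0xa4 R4=0x7d R5=0x8f  N=0 Z=0
after  5: R0=0xa5 R1=0x5c R2=0x0d R3=0xa4 R4=0x7d R5=0xaf  N=1 Z=0
-- IRQ taken; context saved, return-PC = 6 --

K = 5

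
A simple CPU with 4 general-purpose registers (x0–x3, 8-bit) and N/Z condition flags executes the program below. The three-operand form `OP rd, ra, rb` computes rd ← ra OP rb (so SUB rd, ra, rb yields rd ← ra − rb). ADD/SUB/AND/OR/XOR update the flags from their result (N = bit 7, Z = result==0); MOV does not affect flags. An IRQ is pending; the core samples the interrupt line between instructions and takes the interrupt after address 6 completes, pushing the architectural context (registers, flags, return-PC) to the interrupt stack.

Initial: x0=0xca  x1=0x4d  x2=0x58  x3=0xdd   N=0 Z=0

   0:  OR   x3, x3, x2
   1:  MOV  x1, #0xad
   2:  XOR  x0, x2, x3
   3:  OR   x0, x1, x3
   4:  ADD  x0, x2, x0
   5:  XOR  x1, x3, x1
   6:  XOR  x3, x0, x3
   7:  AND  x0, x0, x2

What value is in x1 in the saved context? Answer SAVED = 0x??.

SAVED = 0x70

after  0: x0=0xca x1=0x4d x2=0x58 x3=0xdd  N=1 Z=0
after  1: x0=0xca x1=0xad x2=0x58 x3=0xdd  N=1 Z=0
after  2: x0=0x85 x1=0xad x2=0x58 x3=0xdd  N=1 Z=0
after  3: x0=0xfd x1=0xad x2=0x58 x3=0xdd  N=1 Z=0
after  4: x0=0x55 x1=0xad x2=0x58 x3=0xdd  N=0 Z=0
after  5: x0=0x55 x1=0x70 x2=0x58 x3=0xdd  N=0 Z=0
after  6: x0=0x55 x1=0x70 x2=0x58 x3=0x88  N=1 Z=0
-- IRQ taken; context saved, return-PC = 7 --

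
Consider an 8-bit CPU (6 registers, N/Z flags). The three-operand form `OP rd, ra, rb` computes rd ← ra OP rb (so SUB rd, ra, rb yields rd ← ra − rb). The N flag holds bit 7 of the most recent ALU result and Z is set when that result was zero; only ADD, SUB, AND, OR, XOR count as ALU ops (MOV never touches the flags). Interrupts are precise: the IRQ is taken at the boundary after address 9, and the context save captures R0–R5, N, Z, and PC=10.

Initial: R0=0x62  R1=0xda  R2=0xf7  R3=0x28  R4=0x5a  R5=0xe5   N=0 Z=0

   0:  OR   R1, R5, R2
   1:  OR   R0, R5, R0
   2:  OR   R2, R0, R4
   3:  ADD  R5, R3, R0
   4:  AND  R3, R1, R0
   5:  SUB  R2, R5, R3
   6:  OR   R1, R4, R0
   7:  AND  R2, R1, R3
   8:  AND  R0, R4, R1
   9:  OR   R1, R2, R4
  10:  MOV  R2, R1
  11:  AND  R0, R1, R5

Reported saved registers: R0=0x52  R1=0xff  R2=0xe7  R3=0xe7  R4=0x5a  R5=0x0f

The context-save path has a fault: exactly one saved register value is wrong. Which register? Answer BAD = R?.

after  0: R0=0x62 R1=0xf7 R2=0xf7 R3=0x28 R4=0x5a R5=0xe5  N=1 Z=0
after  1: R0=0xe7 R1=0xf7 R2=0xf7 R3=0x28 R4=0x5a R5=0xe5  N=1 Z=0
after  2: R0=0xe7 R1=0xf7 R2=0xff R3=0x28 R4=0x5a R5=0xe5  N=1 Z=0
after  3: R0=0xe7 R1=0xf7 R2=0xff R3=0x28 R4=0x5a R5=0x0f  N=0 Z=0
after  4: R0=0xe7 R1=0xf7 R2=0xff R3=0xe7 R4=0x5a R5=0x0f  N=1 Z=0
after  5: R0=0xe7 R1=0xf7 R2=0x28 R3=0xe7 R4=0x5a R5=0x0f  N=0 Z=0
after  6: R0=0xe7 R1=0xff R2=0x28 R3=0xe7 R4=0x5a R5=0x0f  N=1 Z=0
after  7: R0=0xe7 R1=0xff R2=0xe7 R3=0xe7 R4=0x5a R5=0x0f  N=1 Z=0
after  8: R0=0x5a R1=0xff R2=0xe7 R3=0xe7 R4=0x5a R5=0x0f  N=0 Z=0
after  9: R0=0x5a R1=0xff R2=0xe7 R3=0xe7 R4=0x5a R5=0x0f  N=1 Z=0
-- IRQ taken; context saved, return-PC = 10 --
mismatch: R0: reported 0x52 vs actual 0x5a

BAD = R0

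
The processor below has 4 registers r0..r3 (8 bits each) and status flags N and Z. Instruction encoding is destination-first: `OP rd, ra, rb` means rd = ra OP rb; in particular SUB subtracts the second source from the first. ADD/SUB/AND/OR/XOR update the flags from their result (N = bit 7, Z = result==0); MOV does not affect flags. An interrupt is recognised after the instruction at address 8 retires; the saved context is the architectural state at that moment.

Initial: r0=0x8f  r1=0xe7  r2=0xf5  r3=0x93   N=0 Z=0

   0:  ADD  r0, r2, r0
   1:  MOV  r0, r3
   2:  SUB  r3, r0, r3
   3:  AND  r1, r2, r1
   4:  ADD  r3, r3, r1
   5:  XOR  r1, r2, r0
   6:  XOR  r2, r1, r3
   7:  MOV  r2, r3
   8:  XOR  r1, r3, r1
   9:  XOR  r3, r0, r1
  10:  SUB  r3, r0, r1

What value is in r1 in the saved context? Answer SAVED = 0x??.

after  0: r0=0x84 r1=0xe7 r2=0xf5 r3=0x93  N=1 Z=0
after  1: r0=0x93 r1=0xe7 r2=0xf5 r3=0x93  N=1 Z=0
after  2: r0=0x93 r1=0xe7 r2=0xf5 r3=0x00  N=0 Z=1
after  3: r0=0x93 r1=0xe5 r2=0xf5 r3=0x00  N=1 Z=0
after  4: r0=0x93 r1=0xe5 r2=0xf5 r3=0xe5  N=1 Z=0
after  5: r0=0x93 r1=0x66 r2=0xf5 r3=0xe5  N=0 Z=0
after  6: r0=0x93 r1=0x66 r2=0x83 r3=0xe5  N=1 Z=0
after  7: r0=0x93 r1=0x66 r2=0xe5 r3=0xe5  N=1 Z=0
after  8: r0=0x93 r1=0x83 r2=0xe5 r3=0xe5  N=1 Z=0
-- IRQ taken; context saved, return-PC = 9 --

SAVED = 0x83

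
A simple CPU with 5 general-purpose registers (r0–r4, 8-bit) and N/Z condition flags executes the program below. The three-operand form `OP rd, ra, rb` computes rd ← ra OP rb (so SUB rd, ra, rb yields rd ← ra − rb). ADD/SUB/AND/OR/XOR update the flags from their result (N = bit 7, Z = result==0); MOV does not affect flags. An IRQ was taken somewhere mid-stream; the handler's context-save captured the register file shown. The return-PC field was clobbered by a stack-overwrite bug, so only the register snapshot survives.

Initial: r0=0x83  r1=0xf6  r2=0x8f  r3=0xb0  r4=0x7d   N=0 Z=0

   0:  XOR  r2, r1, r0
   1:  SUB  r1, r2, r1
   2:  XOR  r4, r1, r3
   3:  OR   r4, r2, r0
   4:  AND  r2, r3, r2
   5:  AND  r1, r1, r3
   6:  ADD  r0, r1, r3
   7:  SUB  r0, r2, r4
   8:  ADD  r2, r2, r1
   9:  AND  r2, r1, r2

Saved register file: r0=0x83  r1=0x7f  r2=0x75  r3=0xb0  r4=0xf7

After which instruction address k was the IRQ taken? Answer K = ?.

K = 3

after  0: r0=0x83 r1=0xf6 r2=0x75 r3=0xb0 r4=0x7d  N=0 Z=0
after  1: r0=0x83 r1=0x7f r2=0x75 r3=0xb0 r4=0x7d  N=0 Z=0
after  2: r0=0x83 r1=0x7f r2=0x75 r3=0xb0 r4=0xcf  N=1 Z=0
after  3: r0=0x83 r1=0x7f r2=0x75 r3=0xb0 r4=0xf7  N=1 Z=0
-- IRQ taken; context saved, return-PC = 4 --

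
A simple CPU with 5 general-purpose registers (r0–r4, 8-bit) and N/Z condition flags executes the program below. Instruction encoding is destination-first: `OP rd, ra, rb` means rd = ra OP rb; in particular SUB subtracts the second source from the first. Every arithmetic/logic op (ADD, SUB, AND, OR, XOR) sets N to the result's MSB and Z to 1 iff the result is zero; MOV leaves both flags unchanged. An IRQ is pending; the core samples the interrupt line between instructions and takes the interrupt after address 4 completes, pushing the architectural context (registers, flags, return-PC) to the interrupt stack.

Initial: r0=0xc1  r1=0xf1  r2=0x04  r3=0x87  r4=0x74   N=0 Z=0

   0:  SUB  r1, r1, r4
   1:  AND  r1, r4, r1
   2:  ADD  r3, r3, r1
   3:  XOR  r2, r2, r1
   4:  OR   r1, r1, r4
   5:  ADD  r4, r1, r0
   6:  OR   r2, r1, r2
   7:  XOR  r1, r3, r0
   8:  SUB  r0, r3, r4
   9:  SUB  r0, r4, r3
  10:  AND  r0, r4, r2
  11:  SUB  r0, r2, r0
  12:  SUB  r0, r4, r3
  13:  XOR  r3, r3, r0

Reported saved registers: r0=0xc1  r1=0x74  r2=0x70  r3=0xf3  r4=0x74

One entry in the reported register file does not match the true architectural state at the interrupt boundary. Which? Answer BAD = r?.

after  0: r0=0xc1 r1=0x7d r2=0x04 r3=0x87 r4=0x74  N=0 Z=0
after  1: r0=0xc1 r1=0x74 r2=0x04 r3=0x87 r4=0x74  N=0 Z=0
after  2: r0=0xc1 r1=0x74 r2=0x04 r3=0xfb r4=0x74  N=1 Z=0
after  3: r0=0xc1 r1=0x74 r2=0x70 r3=0xfb r4=0x74  N=0 Z=0
after  4: r0=0xc1 r1=0x74 r2=0x70 r3=0xfb r4=0x74  N=0 Z=0
-- IRQ taken; context saved, return-PC = 5 --
mismatch: r3: reported 0xf3 vs actual 0xfb

BAD = r3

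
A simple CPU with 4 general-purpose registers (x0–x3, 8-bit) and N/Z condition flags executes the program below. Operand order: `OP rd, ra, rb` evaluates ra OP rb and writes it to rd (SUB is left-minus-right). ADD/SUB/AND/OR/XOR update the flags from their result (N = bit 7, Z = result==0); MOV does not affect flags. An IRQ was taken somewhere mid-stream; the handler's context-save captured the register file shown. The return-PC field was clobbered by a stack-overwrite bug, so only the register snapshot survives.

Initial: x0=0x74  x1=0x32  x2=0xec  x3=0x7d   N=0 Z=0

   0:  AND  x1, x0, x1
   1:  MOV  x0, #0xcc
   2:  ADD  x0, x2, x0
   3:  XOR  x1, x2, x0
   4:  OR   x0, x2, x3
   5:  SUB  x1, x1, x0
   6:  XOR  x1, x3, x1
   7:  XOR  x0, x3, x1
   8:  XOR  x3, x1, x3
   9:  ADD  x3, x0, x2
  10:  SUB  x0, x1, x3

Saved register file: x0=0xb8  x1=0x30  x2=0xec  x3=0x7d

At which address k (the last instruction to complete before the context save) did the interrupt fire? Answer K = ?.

K = 2

after  0: x0=0x74 x1=0x30 x2=0xec x3=0x7d  N=0 Z=0
after  1: x0=0xcc x1=0x30 x2=0xec x3=0x7d  N=0 Z=0
after  2: x0=0xb8 x1=0x30 x2=0xec x3=0x7d  N=1 Z=0
-- IRQ taken; context saved, return-PC = 3 --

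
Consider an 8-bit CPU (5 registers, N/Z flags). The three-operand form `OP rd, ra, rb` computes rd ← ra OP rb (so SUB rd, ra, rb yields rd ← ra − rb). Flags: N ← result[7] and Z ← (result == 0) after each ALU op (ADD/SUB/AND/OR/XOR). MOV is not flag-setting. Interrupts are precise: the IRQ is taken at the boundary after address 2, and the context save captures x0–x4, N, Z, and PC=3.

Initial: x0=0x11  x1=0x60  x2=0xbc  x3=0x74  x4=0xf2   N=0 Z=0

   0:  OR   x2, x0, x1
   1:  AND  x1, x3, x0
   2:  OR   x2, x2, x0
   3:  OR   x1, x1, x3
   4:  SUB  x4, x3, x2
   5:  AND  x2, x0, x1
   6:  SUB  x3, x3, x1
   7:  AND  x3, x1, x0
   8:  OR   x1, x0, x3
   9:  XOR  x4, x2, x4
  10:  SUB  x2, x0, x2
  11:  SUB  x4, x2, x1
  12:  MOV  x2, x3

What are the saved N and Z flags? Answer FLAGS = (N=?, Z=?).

FLAGS = (N=0, Z=0)

after  0: x0=0x11 x1=0x60 x2=0x71 x3=0x74 x4=0xf2  N=0 Z=0
after  1: x0=0x11 x1=0x10 x2=0x71 x3=0x74 x4=0xf2  N=0 Z=0
after  2: x0=0x11 x1=0x10 x2=0x71 x3=0x74 x4=0xf2  N=0 Z=0
-- IRQ taken; context saved, return-PC = 3 --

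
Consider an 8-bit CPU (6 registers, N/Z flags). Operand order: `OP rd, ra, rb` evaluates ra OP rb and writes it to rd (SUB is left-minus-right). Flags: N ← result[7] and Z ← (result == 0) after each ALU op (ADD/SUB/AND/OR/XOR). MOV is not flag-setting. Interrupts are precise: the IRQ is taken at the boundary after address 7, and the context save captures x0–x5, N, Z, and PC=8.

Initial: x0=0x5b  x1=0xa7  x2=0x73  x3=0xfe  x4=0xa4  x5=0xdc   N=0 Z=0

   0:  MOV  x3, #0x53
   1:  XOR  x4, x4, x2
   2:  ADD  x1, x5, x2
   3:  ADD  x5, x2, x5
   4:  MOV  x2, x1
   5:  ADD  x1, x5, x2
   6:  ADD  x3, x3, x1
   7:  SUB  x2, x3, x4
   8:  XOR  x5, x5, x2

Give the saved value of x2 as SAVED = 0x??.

after  0: x0=0x5b x1=0xa7 x2=0x73 x3=0x53 x4=0xa4 x5=0xdc  N=0 Z=0
after  1: x0=0x5b x1=0xa7 x2=0x73 x3=0x53 x4=0xd7 x5=0xdc  N=1 Z=0
after  2: x0=0x5b x1=0x4f x2=0x73 x3=0x53 x4=0xd7 x5=0xdc  N=0 Z=0
after  3: x0=0x5b x1=0x4f x2=0x73 x3=0x53 x4=0xd7 x5=0x4f  N=0 Z=0
after  4: x0=0x5b x1=0x4f x2=0x4f x3=0x53 x4=0xd7 x5=0x4f  N=0 Z=0
after  5: x0=0x5b x1=0x9e x2=0x4f x3=0x53 x4=0xd7 x5=0x4f  N=1 Z=0
after  6: x0=0x5b x1=0x9e x2=0x4f x3=0xf1 x4=0xd7 x5=0x4f  N=1 Z=0
after  7: x0=0x5b x1=0x9e x2=0x1a x3=0xf1 x4=0xd7 x5=0x4f  N=0 Z=0
-- IRQ taken; context saved, return-PC = 8 --

SAVED = 0x1a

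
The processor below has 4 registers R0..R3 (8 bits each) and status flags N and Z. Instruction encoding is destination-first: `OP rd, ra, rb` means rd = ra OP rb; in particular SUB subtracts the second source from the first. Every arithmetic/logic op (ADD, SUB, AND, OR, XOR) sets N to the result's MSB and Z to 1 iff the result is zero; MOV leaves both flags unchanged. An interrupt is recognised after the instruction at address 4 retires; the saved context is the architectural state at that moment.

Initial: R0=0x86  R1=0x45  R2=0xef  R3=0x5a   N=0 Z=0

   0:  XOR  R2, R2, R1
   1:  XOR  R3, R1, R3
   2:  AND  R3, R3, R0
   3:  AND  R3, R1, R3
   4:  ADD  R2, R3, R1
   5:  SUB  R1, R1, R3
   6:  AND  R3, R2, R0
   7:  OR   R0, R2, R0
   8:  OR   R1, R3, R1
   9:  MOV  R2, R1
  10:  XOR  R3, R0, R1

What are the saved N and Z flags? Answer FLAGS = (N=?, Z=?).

FLAGS = (N=0, Z=0)

after  0: R0=0x86 R1=0x45 R2=0xaa R3=0x5a  N=1 Z=0
after  1: R0=0x86 R1=0x45 R2=0xaa R3=0x1f  N=0 Z=0
after  2: R0=0x86 R1=0x45 R2=0xaa R3=0x06  N=0 Z=0
after  3: R0=0x86 R1=0x45 R2=0xaa R3=0x04  N=0 Z=0
after  4: R0=0x86 R1=0x45 R2=0x49 R3=0x04  N=0 Z=0
-- IRQ taken; context saved, return-PC = 5 --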